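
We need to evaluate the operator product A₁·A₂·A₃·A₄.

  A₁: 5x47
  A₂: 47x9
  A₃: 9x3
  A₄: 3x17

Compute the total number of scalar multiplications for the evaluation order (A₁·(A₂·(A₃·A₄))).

(A₃·A₄): 9×3 by 3×17 → 9×17, cost 9·3·17 = 459
(A₂·(A₃·A₄)): 47×9 by 9×17 → 47×17, cost 47·9·17 = 7191; cumulative 7650
(A₁·(A₂·(A₃·A₄))): 5×47 by 47×17 → 5×17, cost 5·47·17 = 3995; cumulative 11645
Total: 11645 scalar multiplications.

11645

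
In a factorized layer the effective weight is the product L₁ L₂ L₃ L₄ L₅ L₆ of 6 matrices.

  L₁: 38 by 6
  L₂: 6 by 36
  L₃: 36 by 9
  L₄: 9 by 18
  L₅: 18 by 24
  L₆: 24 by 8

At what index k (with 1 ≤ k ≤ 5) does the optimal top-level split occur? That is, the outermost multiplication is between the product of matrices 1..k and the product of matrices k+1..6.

1

Adjacent pairs: L₁L₂ = 38·6·36 = 8208; L₂L₃ = 6·36·9 = 1944; L₃L₄ = 36·9·18 = 5832; L₄L₅ = 9·18·24 = 3888; L₅L₆ = 18·24·8 = 3456.
Length 3: L₁..L₃: k=1: 0+1944+38·6·9=3996; k=2: 8208+0+38·36·9=20520 → min 3996 | L₂..L₄: k=2: 0+5832+6·36·18=9720; k=3: 1944+0+6·9·18=2916 → min 2916 | L₃..L₅: k=3: 0+3888+36·9·24=11664; k=4: 5832+0+36·18·24=21384 → min 11664 | L₄..L₆: k=4: 0+3456+9·18·8=4752; k=5: 3888+0+9·24·8=5616 → min 4752.
Length 4: L₁..L₄: k=1: 0+2916+38·6·18=7020; k=2: 8208+5832+38·36·18=38664; k=3: 3996+0+38·9·18=10152 → min 7020 | L₂..L₅: k=2: 0+11664+6·36·24=16848; k=3: 1944+3888+6·9·24=7128; k=4: 2916+0+6·18·24=5508 → min 5508 | L₃..L₆: k=3: 0+4752+36·9·8=7344; k=4: 5832+3456+36·18·8=14472; k=5: 11664+0+36·24·8=18576 → min 7344.
Length 5: L₁..L₅: k=1: 0+5508+38·6·24=10980; k=2: 8208+11664+38·36·24=52704; k=3: 3996+3888+38·9·24=16092; k=4: 7020+0+38·18·24=23436 → min 10980 | L₂..L₆: k=2: 0+7344+6·36·8=9072; k=3: 1944+4752+6·9·8=7128; k=4: 2916+3456+6·18·8=7236; k=5: 5508+0+6·24·8=6660 → min 6660.
Top-level splits: k=1: (L₁..L₁)·(L₂..L₆) → 0+6660+38·6·8 = 8484; k=2: (L₁..L₂)·(L₃..L₆) → 8208+7344+38·36·8 = 26496; k=3: (L₁..L₃)·(L₄..L₆) → 3996+4752+38·9·8 = 11484; k=4: (L₁..L₄)·(L₅..L₆) → 7020+3456+38·18·8 = 15948; k=5: (L₁..L₅)·(L₆..L₆) → 10980+0+38·24·8 = 18276.
Best split is after L₁, i.e. k = 1.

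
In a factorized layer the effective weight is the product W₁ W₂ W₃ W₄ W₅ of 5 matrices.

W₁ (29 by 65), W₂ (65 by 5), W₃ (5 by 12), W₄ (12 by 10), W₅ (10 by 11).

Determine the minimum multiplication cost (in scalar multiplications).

Adjacent pairs: W₁W₂ = 29·65·5 = 9425; W₂W₃ = 65·5·12 = 3900; W₃W₄ = 5·12·10 = 600; W₄W₅ = 12·10·11 = 1320.
Length 3: W₁..W₃: k=1: 0+3900+29·65·12=26520; k=2: 9425+0+29·5·12=11165 → min 11165 | W₂..W₄: k=2: 0+600+65·5·10=3850; k=3: 3900+0+65·12·10=11700 → min 3850 | W₃..W₅: k=3: 0+1320+5·12·11=1980; k=4: 600+0+5·10·11=1150 → min 1150.
Length 4: W₁..W₄: k=1: 0+3850+29·65·10=22700; k=2: 9425+600+29·5·10=11475; k=3: 11165+0+29·12·10=14645 → min 11475 | W₂..W₅: k=2: 0+1150+65·5·11=4725; k=3: 3900+1320+65·12·11=13800; k=4: 3850+0+65·10·11=11000 → min 4725.
Length 5: W₁..W₅: k=1: 0+4725+29·65·11=25460; k=2: 9425+1150+29·5·11=12170; k=3: 11165+1320+29·12·11=16313; k=4: 11475+0+29·10·11=14665 → min 12170.
Optimal order: ((W₁ W₂) ((W₃ W₄) W₅)) with cost 12170.

12170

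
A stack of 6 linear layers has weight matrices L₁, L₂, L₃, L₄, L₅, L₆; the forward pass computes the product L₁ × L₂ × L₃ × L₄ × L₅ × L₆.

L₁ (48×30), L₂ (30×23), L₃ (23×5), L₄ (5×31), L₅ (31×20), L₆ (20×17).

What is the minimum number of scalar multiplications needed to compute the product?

19530

Adjacent pairs: L₁L₂ = 48·30·23 = 33120; L₂L₃ = 30·23·5 = 3450; L₃L₄ = 23·5·31 = 3565; L₄L₅ = 5·31·20 = 3100; L₅L₆ = 31·20·17 = 10540.
Length 3: L₁..L₃: k=1: 0+3450+48·30·5=10650; k=2: 33120+0+48·23·5=38640 → min 10650 | L₂..L₄: k=2: 0+3565+30·23·31=24955; k=3: 3450+0+30·5·31=8100 → min 8100 | L₃..L₅: k=3: 0+3100+23·5·20=5400; k=4: 3565+0+23·31·20=17825 → min 5400 | L₄..L₆: k=4: 0+10540+5·31·17=13175; k=5: 3100+0+5·20·17=4800 → min 4800.
Length 4: L₁..L₄: k=1: 0+8100+48·30·31=52740; k=2: 33120+3565+48·23·31=70909; k=3: 10650+0+48·5·31=18090 → min 18090 | L₂..L₅: k=2: 0+5400+30·23·20=19200; k=3: 3450+3100+30·5·20=9550; k=4: 8100+0+30·31·20=26700 → min 9550 | L₃..L₆: k=3: 0+4800+23·5·17=6755; k=4: 3565+10540+23·31·17=26226; k=5: 5400+0+23·20·17=13220 → min 6755.
Length 5: L₁..L₅: k=1: 0+9550+48·30·20=38350; k=2: 33120+5400+48·23·20=60600; k=3: 10650+3100+48·5·20=18550; k=4: 18090+0+48·31·20=47850 → min 18550 | L₂..L₆: k=2: 0+6755+30·23·17=18485; k=3: 3450+4800+30·5·17=10800; k=4: 8100+10540+30·31·17=34450; k=5: 9550+0+30·20·17=19750 → min 10800.
Length 6: L₁..L₆: k=1: 0+10800+48·30·17=35280; k=2: 33120+6755+48·23·17=58643; k=3: 10650+4800+48·5·17=19530; k=4: 18090+10540+48·31·17=53926; k=5: 18550+0+48·20·17=34870 → min 19530.
Optimal order: ((L₁ × (L₂ × L₃)) × ((L₄ × L₅) × L₆)) with cost 19530.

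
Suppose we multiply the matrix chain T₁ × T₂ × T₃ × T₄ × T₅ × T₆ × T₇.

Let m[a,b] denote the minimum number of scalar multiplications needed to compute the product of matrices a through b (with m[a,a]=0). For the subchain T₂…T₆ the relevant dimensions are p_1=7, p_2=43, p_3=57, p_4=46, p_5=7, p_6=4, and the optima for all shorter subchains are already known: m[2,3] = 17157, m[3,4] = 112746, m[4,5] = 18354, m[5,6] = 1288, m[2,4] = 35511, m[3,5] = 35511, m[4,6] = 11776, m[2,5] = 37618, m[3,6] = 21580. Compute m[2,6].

m[2,6] = min over k∈[2,5] of m[2,k]+m[k+1,6]+p_{1}·p_k·p_{6}.
k=2: 0 + 21580 + 7·43·4 = 22784; k=3: 17157 + 11776 + 7·57·4 = 30529; k=4: 35511 + 1288 + 7·46·4 = 38087; k=5: 37618 + 0 + 7·7·4 = 37814.
Minimum: 22784 at k=2.

22784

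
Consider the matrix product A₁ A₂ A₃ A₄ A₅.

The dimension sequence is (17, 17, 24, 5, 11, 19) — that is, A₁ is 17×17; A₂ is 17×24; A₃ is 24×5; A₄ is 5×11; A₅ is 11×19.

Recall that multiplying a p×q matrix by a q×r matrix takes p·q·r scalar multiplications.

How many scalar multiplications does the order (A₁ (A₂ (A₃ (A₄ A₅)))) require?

(A₄ A₅): 5×11 by 11×19 → 5×19, cost 5·11·19 = 1045
(A₃ (A₄ A₅)): 24×5 by 5×19 → 24×19, cost 24·5·19 = 2280; cumulative 3325
(A₂ (A₃ (A₄ A₅))): 17×24 by 24×19 → 17×19, cost 17·24·19 = 7752; cumulative 11077
(A₁ (A₂ (A₃ (A₄ A₅)))): 17×17 by 17×19 → 17×19, cost 17·17·19 = 5491; cumulative 16568
Total: 16568 scalar multiplications.

16568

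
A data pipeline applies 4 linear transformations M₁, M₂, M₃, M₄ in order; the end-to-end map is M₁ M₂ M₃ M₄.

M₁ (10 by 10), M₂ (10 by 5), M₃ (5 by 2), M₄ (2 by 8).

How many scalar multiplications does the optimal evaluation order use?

460

Adjacent pairs: M₁M₂ = 10·10·5 = 500; M₂M₃ = 10·5·2 = 100; M₃M₄ = 5·2·8 = 80.
Length 3: M₁..M₃: k=1: 0+100+10·10·2=300; k=2: 500+0+10·5·2=600 → min 300 | M₂..M₄: k=2: 0+80+10·5·8=480; k=3: 100+0+10·2·8=260 → min 260.
Length 4: M₁..M₄: k=1: 0+260+10·10·8=1060; k=2: 500+80+10·5·8=980; k=3: 300+0+10·2·8=460 → min 460.
Optimal order: ((M₁ (M₂ M₃)) M₄) with cost 460.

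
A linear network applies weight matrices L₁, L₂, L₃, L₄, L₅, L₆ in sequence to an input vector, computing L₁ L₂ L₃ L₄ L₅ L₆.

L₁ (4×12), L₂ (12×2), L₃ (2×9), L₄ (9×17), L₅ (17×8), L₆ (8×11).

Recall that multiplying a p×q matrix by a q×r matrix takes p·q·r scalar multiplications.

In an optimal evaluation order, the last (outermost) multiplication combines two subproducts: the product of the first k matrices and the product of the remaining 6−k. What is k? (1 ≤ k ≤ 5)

Adjacent pairs: L₁L₂ = 4·12·2 = 96; L₂L₃ = 12·2·9 = 216; L₃L₄ = 2·9·17 = 306; L₄L₅ = 9·17·8 = 1224; L₅L₆ = 17·8·11 = 1496.
Length 3: L₁..L₃: k=1: 0+216+4·12·9=648; k=2: 96+0+4·2·9=168 → min 168 | L₂..L₄: k=2: 0+306+12·2·17=714; k=3: 216+0+12·9·17=2052 → min 714 | L₃..L₅: k=3: 0+1224+2·9·8=1368; k=4: 306+0+2·17·8=578 → min 578 | L₄..L₆: k=4: 0+1496+9·17·11=3179; k=5: 1224+0+9·8·11=2016 → min 2016.
Length 4: L₁..L₄: k=1: 0+714+4·12·17=1530; k=2: 96+306+4·2·17=538; k=3: 168+0+4·9·17=780 → min 538 | L₂..L₅: k=2: 0+578+12·2·8=770; k=3: 216+1224+12·9·8=2304; k=4: 714+0+12·17·8=2346 → min 770 | L₃..L₆: k=3: 0+2016+2·9·11=2214; k=4: 306+1496+2·17·11=2176; k=5: 578+0+2·8·11=754 → min 754.
Length 5: L₁..L₅: k=1: 0+770+4·12·8=1154; k=2: 96+578+4·2·8=738; k=3: 168+1224+4·9·8=1680; k=4: 538+0+4·17·8=1082 → min 738 | L₂..L₆: k=2: 0+754+12·2·11=1018; k=3: 216+2016+12·9·11=3420; k=4: 714+1496+12·17·11=4454; k=5: 770+0+12·8·11=1826 → min 1018.
Top-level splits: k=1: (L₁..L₁)·(L₂..L₆) → 0+1018+4·12·11 = 1546; k=2: (L₁..L₂)·(L₃..L₆) → 96+754+4·2·11 = 938; k=3: (L₁..L₃)·(L₄..L₆) → 168+2016+4·9·11 = 2580; k=4: (L₁..L₄)·(L₅..L₆) → 538+1496+4·17·11 = 2782; k=5: (L₁..L₅)·(L₆..L₆) → 738+0+4·8·11 = 1090.
Best split is after L₂, i.e. k = 2.

2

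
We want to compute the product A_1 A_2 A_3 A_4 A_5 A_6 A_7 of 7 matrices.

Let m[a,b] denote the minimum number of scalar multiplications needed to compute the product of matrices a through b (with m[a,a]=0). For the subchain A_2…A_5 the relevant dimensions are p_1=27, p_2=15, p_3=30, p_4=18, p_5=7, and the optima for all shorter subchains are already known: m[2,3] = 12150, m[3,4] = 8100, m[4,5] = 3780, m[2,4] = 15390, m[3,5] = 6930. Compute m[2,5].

m[2,5] = min over k∈[2,4] of m[2,k]+m[k+1,5]+p_{1}·p_k·p_{5}.
k=2: 0 + 6930 + 27·15·7 = 9765; k=3: 12150 + 3780 + 27·30·7 = 21600; k=4: 15390 + 0 + 27·18·7 = 18792.
Minimum: 9765 at k=2.

9765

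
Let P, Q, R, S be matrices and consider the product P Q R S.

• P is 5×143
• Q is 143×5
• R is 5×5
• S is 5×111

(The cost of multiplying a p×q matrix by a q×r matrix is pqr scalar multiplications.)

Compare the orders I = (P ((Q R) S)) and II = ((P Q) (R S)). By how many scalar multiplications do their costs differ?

153180

Order I = (P ((Q R) S)): (Q R): 143×5 by 5×5 → 143×5, cost 143·5·5 = 3575; ((Q R) S): 143×5 by 5×111 → 143×111, cost 143·5·111 = 79365; cumulative 82940; (P ((Q R) S)): 5×143 by 143×111 → 5×111, cost 5·143·111 = 79365; cumulative 162305. Total 162305.
Order II = ((P Q) (R S)): (P Q): 5×143 by 143×5 → 5×5, cost 5·143·5 = 3575; (R S): 5×5 by 5×111 → 5×111, cost 5·5·111 = 2775; ((P Q) (R S)): 5×5 by 5×111 → 5×111, cost 5·5·111 = 2775; cumulative 9125. Total 9125.
Difference: |162305 − 9125| = 153180.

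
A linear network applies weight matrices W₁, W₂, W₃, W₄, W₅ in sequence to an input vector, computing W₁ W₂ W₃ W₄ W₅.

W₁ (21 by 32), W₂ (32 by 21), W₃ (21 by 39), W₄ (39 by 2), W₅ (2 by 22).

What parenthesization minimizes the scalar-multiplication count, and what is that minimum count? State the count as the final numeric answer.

5250

Adjacent pairs: W₁W₂ = 21·32·21 = 14112; W₂W₃ = 32·21·39 = 26208; W₃W₄ = 21·39·2 = 1638; W₄W₅ = 39·2·22 = 1716.
Length 3: W₁..W₃: k=1: 0+26208+21·32·39=52416; k=2: 14112+0+21·21·39=31311 → min 31311 | W₂..W₄: k=2: 0+1638+32·21·2=2982; k=3: 26208+0+32·39·2=28704 → min 2982 | W₃..W₅: k=3: 0+1716+21·39·22=19734; k=4: 1638+0+21·2·22=2562 → min 2562.
Length 4: W₁..W₄: k=1: 0+2982+21·32·2=4326; k=2: 14112+1638+21·21·2=16632; k=3: 31311+0+21·39·2=32949 → min 4326 | W₂..W₅: k=2: 0+2562+32·21·22=17346; k=3: 26208+1716+32·39·22=55380; k=4: 2982+0+32·2·22=4390 → min 4390.
Length 5: W₁..W₅: k=1: 0+4390+21·32·22=19174; k=2: 14112+2562+21·21·22=26376; k=3: 31311+1716+21·39·22=51045; k=4: 4326+0+21·2·22=5250 → min 5250.
Optimal parenthesization: ((W₁ (W₂ (W₃ W₄))) W₅) with cost 5250.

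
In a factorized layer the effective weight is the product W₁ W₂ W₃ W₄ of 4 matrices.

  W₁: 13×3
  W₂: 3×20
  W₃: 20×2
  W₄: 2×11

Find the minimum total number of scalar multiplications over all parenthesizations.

Adjacent pairs: W₁W₂ = 13·3·20 = 780; W₂W₃ = 3·20·2 = 120; W₃W₄ = 20·2·11 = 440.
Length 3: W₁..W₃: k=1: 0+120+13·3·2=198; k=2: 780+0+13·20·2=1300 → min 198 | W₂..W₄: k=2: 0+440+3·20·11=1100; k=3: 120+0+3·2·11=186 → min 186.
Length 4: W₁..W₄: k=1: 0+186+13·3·11=615; k=2: 780+440+13·20·11=4080; k=3: 198+0+13·2·11=484 → min 484.
Optimal order: ((W₁ (W₂ W₃)) W₄) with cost 484.

484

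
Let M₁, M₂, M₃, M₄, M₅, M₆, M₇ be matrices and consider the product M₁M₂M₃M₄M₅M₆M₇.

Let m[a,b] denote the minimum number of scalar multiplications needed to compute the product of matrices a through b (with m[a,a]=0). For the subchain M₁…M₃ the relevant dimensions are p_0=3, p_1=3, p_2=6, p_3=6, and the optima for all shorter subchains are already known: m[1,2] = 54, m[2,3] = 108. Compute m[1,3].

m[1,3] = min over k∈[1,2] of m[1,k]+m[k+1,3]+p_{0}·p_k·p_{3}.
k=1: 0 + 108 + 3·3·6 = 162; k=2: 54 + 0 + 3·6·6 = 162.
Minimum: 162 at k=1.

162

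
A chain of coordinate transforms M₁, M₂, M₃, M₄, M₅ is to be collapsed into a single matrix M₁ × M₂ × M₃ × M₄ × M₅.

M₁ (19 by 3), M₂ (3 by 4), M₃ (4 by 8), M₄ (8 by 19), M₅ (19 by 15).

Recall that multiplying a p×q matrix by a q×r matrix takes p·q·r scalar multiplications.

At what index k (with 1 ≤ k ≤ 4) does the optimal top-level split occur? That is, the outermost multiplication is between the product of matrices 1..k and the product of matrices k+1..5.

Adjacent pairs: M₁M₂ = 19·3·4 = 228; M₂M₃ = 3·4·8 = 96; M₃M₄ = 4·8·19 = 608; M₄M₅ = 8·19·15 = 2280.
Length 3: M₁..M₃: k=1: 0+96+19·3·8=552; k=2: 228+0+19·4·8=836 → min 552 | M₂..M₄: k=2: 0+608+3·4·19=836; k=3: 96+0+3·8·19=552 → min 552 | M₃..M₅: k=3: 0+2280+4·8·15=2760; k=4: 608+0+4·19·15=1748 → min 1748.
Length 4: M₁..M₄: k=1: 0+552+19·3·19=1635; k=2: 228+608+19·4·19=2280; k=3: 552+0+19·8·19=3440 → min 1635 | M₂..M₅: k=2: 0+1748+3·4·15=1928; k=3: 96+2280+3·8·15=2736; k=4: 552+0+3·19·15=1407 → min 1407.
Top-level splits: k=1: (M₁..M₁)·(M₂..M₅) → 0+1407+19·3·15 = 2262; k=2: (M₁..M₂)·(M₃..M₅) → 228+1748+19·4·15 = 3116; k=3: (M₁..M₃)·(M₄..M₅) → 552+2280+19·8·15 = 5112; k=4: (M₁..M₄)·(M₅..M₅) → 1635+0+19·19·15 = 7050.
Best split is after M₁, i.e. k = 1.

1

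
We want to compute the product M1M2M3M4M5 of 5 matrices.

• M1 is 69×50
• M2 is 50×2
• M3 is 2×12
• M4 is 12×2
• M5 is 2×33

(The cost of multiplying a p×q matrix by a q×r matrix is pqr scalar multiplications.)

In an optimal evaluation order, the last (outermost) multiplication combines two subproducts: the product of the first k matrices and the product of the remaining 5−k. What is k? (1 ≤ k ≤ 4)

Adjacent pairs: M1M2 = 69·50·2 = 6900; M2M3 = 50·2·12 = 1200; M3M4 = 2·12·2 = 48; M4M5 = 12·2·33 = 792.
Length 3: M1..M3: k=1: 0+1200+69·50·12=42600; k=2: 6900+0+69·2·12=8556 → min 8556 | M2..M4: k=2: 0+48+50·2·2=248; k=3: 1200+0+50·12·2=2400 → min 248 | M3..M5: k=3: 0+792+2·12·33=1584; k=4: 48+0+2·2·33=180 → min 180.
Length 4: M1..M4: k=1: 0+248+69·50·2=7148; k=2: 6900+48+69·2·2=7224; k=3: 8556+0+69·12·2=10212 → min 7148 | M2..M5: k=2: 0+180+50·2·33=3480; k=3: 1200+792+50·12·33=21792; k=4: 248+0+50·2·33=3548 → min 3480.
Top-level splits: k=1: (M1..M1)·(M2..M5) → 0+3480+69·50·33 = 117330; k=2: (M1..M2)·(M3..M5) → 6900+180+69·2·33 = 11634; k=3: (M1..M3)·(M4..M5) → 8556+792+69·12·33 = 36672; k=4: (M1..M4)·(M5..M5) → 7148+0+69·2·33 = 11702.
Best split is after M2, i.e. k = 2.

2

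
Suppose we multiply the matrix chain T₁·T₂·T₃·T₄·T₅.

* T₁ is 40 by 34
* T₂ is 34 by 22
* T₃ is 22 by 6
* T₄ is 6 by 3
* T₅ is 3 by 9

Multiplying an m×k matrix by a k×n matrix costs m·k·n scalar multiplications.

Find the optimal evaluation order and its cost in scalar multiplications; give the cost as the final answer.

7800

Adjacent pairs: T₁T₂ = 40·34·22 = 29920; T₂T₃ = 34·22·6 = 4488; T₃T₄ = 22·6·3 = 396; T₄T₅ = 6·3·9 = 162.
Length 3: T₁..T₃: k=1: 0+4488+40·34·6=12648; k=2: 29920+0+40·22·6=35200 → min 12648 | T₂..T₄: k=2: 0+396+34·22·3=2640; k=3: 4488+0+34·6·3=5100 → min 2640 | T₃..T₅: k=3: 0+162+22·6·9=1350; k=4: 396+0+22·3·9=990 → min 990.
Length 4: T₁..T₄: k=1: 0+2640+40·34·3=6720; k=2: 29920+396+40·22·3=32956; k=3: 12648+0+40·6·3=13368 → min 6720 | T₂..T₅: k=2: 0+990+34·22·9=7722; k=3: 4488+162+34·6·9=6486; k=4: 2640+0+34·3·9=3558 → min 3558.
Length 5: T₁..T₅: k=1: 0+3558+40·34·9=15798; k=2: 29920+990+40·22·9=38830; k=3: 12648+162+40·6·9=14970; k=4: 6720+0+40·3·9=7800 → min 7800.
Optimal parenthesization: ((T₁·(T₂·(T₃·T₄)))·T₅) with cost 7800.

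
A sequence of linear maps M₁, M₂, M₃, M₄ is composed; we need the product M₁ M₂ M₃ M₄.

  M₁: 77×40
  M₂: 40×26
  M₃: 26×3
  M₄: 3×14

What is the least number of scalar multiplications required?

15594

Adjacent pairs: M₁M₂ = 77·40·26 = 80080; M₂M₃ = 40·26·3 = 3120; M₃M₄ = 26·3·14 = 1092.
Length 3: M₁..M₃: k=1: 0+3120+77·40·3=12360; k=2: 80080+0+77·26·3=86086 → min 12360 | M₂..M₄: k=2: 0+1092+40·26·14=15652; k=3: 3120+0+40·3·14=4800 → min 4800.
Length 4: M₁..M₄: k=1: 0+4800+77·40·14=47920; k=2: 80080+1092+77·26·14=109200; k=3: 12360+0+77·3·14=15594 → min 15594.
Optimal order: ((M₁ (M₂ M₃)) M₄) with cost 15594.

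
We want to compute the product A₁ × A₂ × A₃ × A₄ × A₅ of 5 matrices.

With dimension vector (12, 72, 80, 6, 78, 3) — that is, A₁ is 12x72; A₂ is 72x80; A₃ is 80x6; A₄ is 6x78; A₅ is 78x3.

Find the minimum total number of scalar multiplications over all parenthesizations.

22716

Adjacent pairs: A₁A₂ = 12·72·80 = 69120; A₂A₃ = 72·80·6 = 34560; A₃A₄ = 80·6·78 = 37440; A₄A₅ = 6·78·3 = 1404.
Length 3: A₁..A₃: k=1: 0+34560+12·72·6=39744; k=2: 69120+0+12·80·6=74880 → min 39744 | A₂..A₄: k=2: 0+37440+72·80·78=486720; k=3: 34560+0+72·6·78=68256 → min 68256 | A₃..A₅: k=3: 0+1404+80·6·3=2844; k=4: 37440+0+80·78·3=56160 → min 2844.
Length 4: A₁..A₄: k=1: 0+68256+12·72·78=135648; k=2: 69120+37440+12·80·78=181440; k=3: 39744+0+12·6·78=45360 → min 45360 | A₂..A₅: k=2: 0+2844+72·80·3=20124; k=3: 34560+1404+72·6·3=37260; k=4: 68256+0+72·78·3=85104 → min 20124.
Length 5: A₁..A₅: k=1: 0+20124+12·72·3=22716; k=2: 69120+2844+12·80·3=74844; k=3: 39744+1404+12·6·3=41364; k=4: 45360+0+12·78·3=48168 → min 22716.
Optimal order: (A₁ × (A₂ × (A₃ × (A₄ × A₅)))) with cost 22716.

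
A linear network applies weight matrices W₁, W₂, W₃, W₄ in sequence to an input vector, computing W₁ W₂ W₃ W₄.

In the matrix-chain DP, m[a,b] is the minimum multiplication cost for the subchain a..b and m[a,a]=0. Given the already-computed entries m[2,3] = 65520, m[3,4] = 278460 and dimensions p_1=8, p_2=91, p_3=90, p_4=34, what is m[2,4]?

m[2,4] = min over k∈[2,3] of m[2,k]+m[k+1,4]+p_{1}·p_k·p_{4}.
k=2: 0 + 278460 + 8·91·34 = 303212; k=3: 65520 + 0 + 8·90·34 = 90000.
Minimum: 90000 at k=3.

90000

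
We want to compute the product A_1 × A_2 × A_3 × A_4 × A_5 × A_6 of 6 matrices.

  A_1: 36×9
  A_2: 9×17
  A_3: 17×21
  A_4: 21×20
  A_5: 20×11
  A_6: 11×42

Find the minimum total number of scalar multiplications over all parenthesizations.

26739

Adjacent pairs: A_1A_2 = 36·9·17 = 5508; A_2A_3 = 9·17·21 = 3213; A_3A_4 = 17·21·20 = 7140; A_4A_5 = 21·20·11 = 4620; A_5A_6 = 20·11·42 = 9240.
Length 3: A_1..A_3: k=1: 0+3213+36·9·21=10017; k=2: 5508+0+36·17·21=18360 → min 10017 | A_2..A_4: k=2: 0+7140+9·17·20=10200; k=3: 3213+0+9·21·20=6993 → min 6993 | A_3..A_5: k=3: 0+4620+17·21·11=8547; k=4: 7140+0+17·20·11=10880 → min 8547 | A_4..A_6: k=4: 0+9240+21·20·42=26880; k=5: 4620+0+21·11·42=14322 → min 14322.
Length 4: A_1..A_4: k=1: 0+6993+36·9·20=13473; k=2: 5508+7140+36·17·20=24888; k=3: 10017+0+36·21·20=25137 → min 13473 | A_2..A_5: k=2: 0+8547+9·17·11=10230; k=3: 3213+4620+9·21·11=9912; k=4: 6993+0+9·20·11=8973 → min 8973 | A_3..A_6: k=3: 0+14322+17·21·42=29316; k=4: 7140+9240+17·20·42=30660; k=5: 8547+0+17·11·42=16401 → min 16401.
Length 5: A_1..A_5: k=1: 0+8973+36·9·11=12537; k=2: 5508+8547+36·17·11=20787; k=3: 10017+4620+36·21·11=22953; k=4: 13473+0+36·20·11=21393 → min 12537 | A_2..A_6: k=2: 0+16401+9·17·42=22827; k=3: 3213+14322+9·21·42=25473; k=4: 6993+9240+9·20·42=23793; k=5: 8973+0+9·11·42=13131 → min 13131.
Length 6: A_1..A_6: k=1: 0+13131+36·9·42=26739; k=2: 5508+16401+36·17·42=47613; k=3: 10017+14322+36·21·42=56091; k=4: 13473+9240+36·20·42=52953; k=5: 12537+0+36·11·42=29169 → min 26739.
Optimal order: (A_1 × ((((A_2 × A_3) × A_4) × A_5) × A_6)) with cost 26739.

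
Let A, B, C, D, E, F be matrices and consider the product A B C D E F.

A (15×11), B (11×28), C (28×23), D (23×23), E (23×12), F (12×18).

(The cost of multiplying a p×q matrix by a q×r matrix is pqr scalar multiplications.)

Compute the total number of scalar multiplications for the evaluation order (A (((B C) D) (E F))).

(B C): 11×28 by 28×23 → 11×23, cost 11·28·23 = 7084
((B C) D): 11×23 by 23×23 → 11×23, cost 11·23·23 = 5819; cumulative 12903
(E F): 23×12 by 12×18 → 23×18, cost 23·12·18 = 4968
(((B C) D) (E F)): 11×23 by 23×18 → 11×18, cost 11·23·18 = 4554; cumulative 22425
(A (((B C) D) (E F))): 15×11 by 11×18 → 15×18, cost 15·11·18 = 2970; cumulative 25395
Total: 25395 scalar multiplications.

25395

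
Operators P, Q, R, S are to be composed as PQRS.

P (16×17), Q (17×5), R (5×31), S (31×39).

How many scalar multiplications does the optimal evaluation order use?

10525

Adjacent pairs: PQ = 16·17·5 = 1360; QR = 17·5·31 = 2635; RS = 5·31·39 = 6045.
Length 3: P..R: k=1: 0+2635+16·17·31=11067; k=2: 1360+0+16·5·31=3840 → min 3840 | Q..S: k=2: 0+6045+17·5·39=9360; k=3: 2635+0+17·31·39=23188 → min 9360.
Length 4: P..S: k=1: 0+9360+16·17·39=19968; k=2: 1360+6045+16·5·39=10525; k=3: 3840+0+16·31·39=23184 → min 10525.
Optimal order: ((PQ)(RS)) with cost 10525.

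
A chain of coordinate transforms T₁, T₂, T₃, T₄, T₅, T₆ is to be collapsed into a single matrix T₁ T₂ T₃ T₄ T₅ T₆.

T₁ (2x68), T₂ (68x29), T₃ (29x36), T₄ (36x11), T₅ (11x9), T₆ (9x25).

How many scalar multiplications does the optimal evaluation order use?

7472

Adjacent pairs: T₁T₂ = 2·68·29 = 3944; T₂T₃ = 68·29·36 = 70992; T₃T₄ = 29·36·11 = 11484; T₄T₅ = 36·11·9 = 3564; T₅T₆ = 11·9·25 = 2475.
Length 3: T₁..T₃: k=1: 0+70992+2·68·36=75888; k=2: 3944+0+2·29·36=6032 → min 6032 | T₂..T₄: k=2: 0+11484+68·29·11=33176; k=3: 70992+0+68·36·11=97920 → min 33176 | T₃..T₅: k=3: 0+3564+29·36·9=12960; k=4: 11484+0+29·11·9=14355 → min 12960 | T₄..T₆: k=4: 0+2475+36·11·25=12375; k=5: 3564+0+36·9·25=11664 → min 11664.
Length 4: T₁..T₄: k=1: 0+33176+2·68·11=34672; k=2: 3944+11484+2·29·11=16066; k=3: 6032+0+2·36·11=6824 → min 6824 | T₂..T₅: k=2: 0+12960+68·29·9=30708; k=3: 70992+3564+68·36·9=96588; k=4: 33176+0+68·11·9=39908 → min 30708 | T₃..T₆: k=3: 0+11664+29·36·25=37764; k=4: 11484+2475+29·11·25=21934; k=5: 12960+0+29·9·25=19485 → min 19485.
Length 5: T₁..T₅: k=1: 0+30708+2·68·9=31932; k=2: 3944+12960+2·29·9=17426; k=3: 6032+3564+2·36·9=10244; k=4: 6824+0+2·11·9=7022 → min 7022 | T₂..T₆: k=2: 0+19485+68·29·25=68785; k=3: 70992+11664+68·36·25=143856; k=4: 33176+2475+68·11·25=54351; k=5: 30708+0+68·9·25=46008 → min 46008.
Length 6: T₁..T₆: k=1: 0+46008+2·68·25=49408; k=2: 3944+19485+2·29·25=24879; k=3: 6032+11664+2·36·25=19496; k=4: 6824+2475+2·11·25=9849; k=5: 7022+0+2·9·25=7472 → min 7472.
Optimal order: (((((T₁ T₂) T₃) T₄) T₅) T₆) with cost 7472.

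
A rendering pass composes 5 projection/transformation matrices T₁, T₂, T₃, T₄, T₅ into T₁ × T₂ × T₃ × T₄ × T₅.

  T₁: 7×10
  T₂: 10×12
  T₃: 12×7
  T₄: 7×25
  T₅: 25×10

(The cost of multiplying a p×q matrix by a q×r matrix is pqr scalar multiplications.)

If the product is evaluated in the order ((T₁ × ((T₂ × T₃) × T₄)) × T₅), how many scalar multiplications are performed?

6090

(T₂ × T₃): 10×12 by 12×7 → 10×7, cost 10·12·7 = 840
((T₂ × T₃) × T₄): 10×7 by 7×25 → 10×25, cost 10·7·25 = 1750; cumulative 2590
(T₁ × ((T₂ × T₃) × T₄)): 7×10 by 10×25 → 7×25, cost 7·10·25 = 1750; cumulative 4340
((T₁ × ((T₂ × T₃) × T₄)) × T₅): 7×25 by 25×10 → 7×10, cost 7·25·10 = 1750; cumulative 6090
Total: 6090 scalar multiplications.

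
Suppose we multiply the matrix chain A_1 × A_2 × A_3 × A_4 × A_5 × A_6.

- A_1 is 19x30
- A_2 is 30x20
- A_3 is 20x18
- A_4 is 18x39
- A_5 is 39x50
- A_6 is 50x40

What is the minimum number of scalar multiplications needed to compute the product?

103020

Adjacent pairs: A_1A_2 = 19·30·20 = 11400; A_2A_3 = 30·20·18 = 10800; A_3A_4 = 20·18·39 = 14040; A_4A_5 = 18·39·50 = 35100; A_5A_6 = 39·50·40 = 78000.
Length 3: A_1..A_3: k=1: 0+10800+19·30·18=21060; k=2: 11400+0+19·20·18=18240 → min 18240 | A_2..A_4: k=2: 0+14040+30·20·39=37440; k=3: 10800+0+30·18·39=31860 → min 31860 | A_3..A_5: k=3: 0+35100+20·18·50=53100; k=4: 14040+0+20·39·50=53040 → min 53040 | A_4..A_6: k=4: 0+78000+18·39·40=106080; k=5: 35100+0+18·50·40=71100 → min 71100.
Length 4: A_1..A_4: k=1: 0+31860+19·30·39=54090; k=2: 11400+14040+19·20·39=40260; k=3: 18240+0+19·18·39=31578 → min 31578 | A_2..A_5: k=2: 0+53040+30·20·50=83040; k=3: 10800+35100+30·18·50=72900; k=4: 31860+0+30·39·50=90360 → min 72900 | A_3..A_6: k=3: 0+71100+20·18·40=85500; k=4: 14040+78000+20·39·40=123240; k=5: 53040+0+20·50·40=93040 → min 85500.
Length 5: A_1..A_5: k=1: 0+72900+19·30·50=101400; k=2: 11400+53040+19·20·50=83440; k=3: 18240+35100+19·18·50=70440; k=4: 31578+0+19·39·50=68628 → min 68628 | A_2..A_6: k=2: 0+85500+30·20·40=109500; k=3: 10800+71100+30·18·40=103500; k=4: 31860+78000+30·39·40=156660; k=5: 72900+0+30·50·40=132900 → min 103500.
Length 6: A_1..A_6: k=1: 0+103500+19·30·40=126300; k=2: 11400+85500+19·20·40=112100; k=3: 18240+71100+19·18·40=103020; k=4: 31578+78000+19·39·40=139218; k=5: 68628+0+19·50·40=106628 → min 103020.
Optimal order: (((A_1 × A_2) × A_3) × ((A_4 × A_5) × A_6)) with cost 103020.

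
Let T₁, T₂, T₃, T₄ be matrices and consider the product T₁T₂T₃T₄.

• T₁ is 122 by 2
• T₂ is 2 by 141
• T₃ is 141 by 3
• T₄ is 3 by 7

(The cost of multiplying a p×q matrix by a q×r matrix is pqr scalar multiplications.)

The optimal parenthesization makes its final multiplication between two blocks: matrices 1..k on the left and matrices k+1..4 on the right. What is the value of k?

1

Adjacent pairs: T₁T₂ = 122·2·141 = 34404; T₂T₃ = 2·141·3 = 846; T₃T₄ = 141·3·7 = 2961.
Length 3: T₁..T₃: k=1: 0+846+122·2·3=1578; k=2: 34404+0+122·141·3=86010 → min 1578 | T₂..T₄: k=2: 0+2961+2·141·7=4935; k=3: 846+0+2·3·7=888 → min 888.
Top-level splits: k=1: (T₁..T₁)·(T₂..T₄) → 0+888+122·2·7 = 2596; k=2: (T₁..T₂)·(T₃..T₄) → 34404+2961+122·141·7 = 157779; k=3: (T₁..T₃)·(T₄..T₄) → 1578+0+122·3·7 = 4140.
Best split is after T₁, i.e. k = 1.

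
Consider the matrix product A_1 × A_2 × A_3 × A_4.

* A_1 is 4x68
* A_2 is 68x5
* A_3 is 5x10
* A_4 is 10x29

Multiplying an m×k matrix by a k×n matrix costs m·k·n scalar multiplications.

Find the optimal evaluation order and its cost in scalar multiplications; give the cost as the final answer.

Adjacent pairs: A_1A_2 = 4·68·5 = 1360; A_2A_3 = 68·5·10 = 3400; A_3A_4 = 5·10·29 = 1450.
Length 3: A_1..A_3: k=1: 0+3400+4·68·10=6120; k=2: 1360+0+4·5·10=1560 → min 1560 | A_2..A_4: k=2: 0+1450+68·5·29=11310; k=3: 3400+0+68·10·29=23120 → min 11310.
Length 4: A_1..A_4: k=1: 0+11310+4·68·29=19198; k=2: 1360+1450+4·5·29=3390; k=3: 1560+0+4·10·29=2720 → min 2720.
Optimal parenthesization: (((A_1 × A_2) × A_3) × A_4) with cost 2720.

2720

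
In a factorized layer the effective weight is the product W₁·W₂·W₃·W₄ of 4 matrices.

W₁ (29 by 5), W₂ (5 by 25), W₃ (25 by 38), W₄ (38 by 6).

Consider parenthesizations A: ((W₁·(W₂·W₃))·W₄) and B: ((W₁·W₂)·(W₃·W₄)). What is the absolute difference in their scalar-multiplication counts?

3197

Order A = ((W₁·(W₂·W₃))·W₄): (W₂·W₃): 5×25 by 25×38 → 5×38, cost 5·25·38 = 4750; (W₁·(W₂·W₃)): 29×5 by 5×38 → 29×38, cost 29·5·38 = 5510; cumulative 10260; ((W₁·(W₂·W₃))·W₄): 29×38 by 38×6 → 29×6, cost 29·38·6 = 6612; cumulative 16872. Total 16872.
Order B = ((W₁·W₂)·(W₃·W₄)): (W₁·W₂): 29×5 by 5×25 → 29×25, cost 29·5·25 = 3625; (W₃·W₄): 25×38 by 38×6 → 25×6, cost 25·38·6 = 5700; ((W₁·W₂)·(W₃·W₄)): 29×25 by 25×6 → 29×6, cost 29·25·6 = 4350; cumulative 13675. Total 13675.
Difference: |16872 − 13675| = 3197.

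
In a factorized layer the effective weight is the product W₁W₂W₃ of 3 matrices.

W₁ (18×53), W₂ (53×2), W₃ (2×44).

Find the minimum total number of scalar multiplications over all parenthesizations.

3492

Order (W₁(W₂W₃)): (W₂W₃): 53×2 by 2×44 → 53×44, cost 53·2·44 = 4664; (W₁(W₂W₃)): 18×53 by 53×44 → 18×44, cost 18·53·44 = 41976; cumulative 46640. Total 46640.
Order ((W₁W₂)W₃): (W₁W₂): 18×53 by 53×2 → 18×2, cost 18·53·2 = 1908; ((W₁W₂)W₃): 18×2 by 2×44 → 18×44, cost 18·2·44 = 1584; cumulative 3492. Total 3492.
Minimum: 3492.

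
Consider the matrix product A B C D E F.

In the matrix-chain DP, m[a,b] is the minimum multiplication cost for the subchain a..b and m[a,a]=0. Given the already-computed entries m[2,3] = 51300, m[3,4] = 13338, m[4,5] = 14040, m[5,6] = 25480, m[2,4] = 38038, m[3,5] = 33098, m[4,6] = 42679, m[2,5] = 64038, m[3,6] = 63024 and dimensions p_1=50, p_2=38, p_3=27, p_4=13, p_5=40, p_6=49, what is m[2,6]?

95368

m[2,6] = min over k∈[2,5] of m[2,k]+m[k+1,6]+p_{1}·p_k·p_{6}.
k=2: 0 + 63024 + 50·38·49 = 156124; k=3: 51300 + 42679 + 50·27·49 = 160129; k=4: 38038 + 25480 + 50·13·49 = 95368; k=5: 64038 + 0 + 50·40·49 = 162038.
Minimum: 95368 at k=4.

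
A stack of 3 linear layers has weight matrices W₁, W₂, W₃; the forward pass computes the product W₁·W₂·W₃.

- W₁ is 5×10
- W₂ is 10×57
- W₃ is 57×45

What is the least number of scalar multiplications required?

15675

Order (W₁·(W₂·W₃)): (W₂·W₃): 10×57 by 57×45 → 10×45, cost 10·57·45 = 25650; (W₁·(W₂·W₃)): 5×10 by 10×45 → 5×45, cost 5·10·45 = 2250; cumulative 27900. Total 27900.
Order ((W₁·W₂)·W₃): (W₁·W₂): 5×10 by 10×57 → 5×57, cost 5·10·57 = 2850; ((W₁·W₂)·W₃): 5×57 by 57×45 → 5×45, cost 5·57·45 = 12825; cumulative 15675. Total 15675.
Minimum: 15675.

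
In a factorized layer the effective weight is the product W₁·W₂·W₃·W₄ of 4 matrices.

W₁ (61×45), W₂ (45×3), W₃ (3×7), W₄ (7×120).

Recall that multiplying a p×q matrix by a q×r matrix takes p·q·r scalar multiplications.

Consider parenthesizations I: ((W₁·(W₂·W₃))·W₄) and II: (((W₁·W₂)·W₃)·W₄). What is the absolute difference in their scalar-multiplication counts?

Order I = ((W₁·(W₂·W₃))·W₄): (W₂·W₃): 45×3 by 3×7 → 45×7, cost 45·3·7 = 945; (W₁·(W₂·W₃)): 61×45 by 45×7 → 61×7, cost 61·45·7 = 19215; cumulative 20160; ((W₁·(W₂·W₃))·W₄): 61×7 by 7×120 → 61×120, cost 61·7·120 = 51240; cumulative 71400. Total 71400.
Order II = (((W₁·W₂)·W₃)·W₄): (W₁·W₂): 61×45 by 45×3 → 61×3, cost 61·45·3 = 8235; ((W₁·W₂)·W₃): 61×3 by 3×7 → 61×7, cost 61·3·7 = 1281; cumulative 9516; (((W₁·W₂)·W₃)·W₄): 61×7 by 7×120 → 61×120, cost 61·7·120 = 51240; cumulative 60756. Total 60756.
Difference: |71400 − 60756| = 10644.

10644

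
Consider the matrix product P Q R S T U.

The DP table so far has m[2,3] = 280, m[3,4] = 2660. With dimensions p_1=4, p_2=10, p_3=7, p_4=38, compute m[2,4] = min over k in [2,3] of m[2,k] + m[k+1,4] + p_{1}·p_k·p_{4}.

1344

m[2,4] = min over k∈[2,3] of m[2,k]+m[k+1,4]+p_{1}·p_k·p_{4}.
k=2: 0 + 2660 + 4·10·38 = 4180; k=3: 280 + 0 + 4·7·38 = 1344.
Minimum: 1344 at k=3.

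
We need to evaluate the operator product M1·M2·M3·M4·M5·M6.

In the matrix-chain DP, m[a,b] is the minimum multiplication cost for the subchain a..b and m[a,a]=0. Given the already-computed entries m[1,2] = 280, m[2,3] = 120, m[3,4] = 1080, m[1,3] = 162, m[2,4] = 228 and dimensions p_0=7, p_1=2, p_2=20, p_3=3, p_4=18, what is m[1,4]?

m[1,4] = min over k∈[1,3] of m[1,k]+m[k+1,4]+p_{0}·p_k·p_{4}.
k=1: 0 + 228 + 7·2·18 = 480; k=2: 280 + 1080 + 7·20·18 = 3880; k=3: 162 + 0 + 7·3·18 = 540.
Minimum: 480 at k=1.

480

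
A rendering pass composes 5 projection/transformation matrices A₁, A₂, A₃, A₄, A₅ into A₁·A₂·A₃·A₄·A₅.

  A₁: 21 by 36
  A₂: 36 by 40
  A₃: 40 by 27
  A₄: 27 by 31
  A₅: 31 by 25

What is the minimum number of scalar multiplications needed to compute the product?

86772

Adjacent pairs: A₁A₂ = 21·36·40 = 30240; A₂A₃ = 36·40·27 = 38880; A₃A₄ = 40·27·31 = 33480; A₄A₅ = 27·31·25 = 20925.
Length 3: A₁..A₃: k=1: 0+38880+21·36·27=59292; k=2: 30240+0+21·40·27=52920 → min 52920 | A₂..A₄: k=2: 0+33480+36·40·31=78120; k=3: 38880+0+36·27·31=69012 → min 69012 | A₃..A₅: k=3: 0+20925+40·27·25=47925; k=4: 33480+0+40·31·25=64480 → min 47925.
Length 4: A₁..A₄: k=1: 0+69012+21·36·31=92448; k=2: 30240+33480+21·40·31=89760; k=3: 52920+0+21·27·31=70497 → min 70497 | A₂..A₅: k=2: 0+47925+36·40·25=83925; k=3: 38880+20925+36·27·25=84105; k=4: 69012+0+36·31·25=96912 → min 83925.
Length 5: A₁..A₅: k=1: 0+83925+21·36·25=102825; k=2: 30240+47925+21·40·25=99165; k=3: 52920+20925+21·27·25=88020; k=4: 70497+0+21·31·25=86772 → min 86772.
Optimal order: ((((A₁·A₂)·A₃)·A₄)·A₅) with cost 86772.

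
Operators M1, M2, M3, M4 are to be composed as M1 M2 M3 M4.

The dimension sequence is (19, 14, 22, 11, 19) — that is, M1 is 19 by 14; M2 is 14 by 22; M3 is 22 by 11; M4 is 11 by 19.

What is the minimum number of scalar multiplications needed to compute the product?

10285

Adjacent pairs: M1M2 = 19·14·22 = 5852; M2M3 = 14·22·11 = 3388; M3M4 = 22·11·19 = 4598.
Length 3: M1..M3: k=1: 0+3388+19·14·11=6314; k=2: 5852+0+19·22·11=10450 → min 6314 | M2..M4: k=2: 0+4598+14·22·19=10450; k=3: 3388+0+14·11·19=6314 → min 6314.
Length 4: M1..M4: k=1: 0+6314+19·14·19=11368; k=2: 5852+4598+19·22·19=18392; k=3: 6314+0+19·11·19=10285 → min 10285.
Optimal order: ((M1 (M2 M3)) M4) with cost 10285.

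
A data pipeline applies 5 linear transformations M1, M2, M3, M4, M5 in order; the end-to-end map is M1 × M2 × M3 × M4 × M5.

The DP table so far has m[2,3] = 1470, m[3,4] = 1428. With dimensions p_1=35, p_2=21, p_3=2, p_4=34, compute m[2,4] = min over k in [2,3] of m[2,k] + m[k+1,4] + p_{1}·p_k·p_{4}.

3850

m[2,4] = min over k∈[2,3] of m[2,k]+m[k+1,4]+p_{1}·p_k·p_{4}.
k=2: 0 + 1428 + 35·21·34 = 26418; k=3: 1470 + 0 + 35·2·34 = 3850.
Minimum: 3850 at k=3.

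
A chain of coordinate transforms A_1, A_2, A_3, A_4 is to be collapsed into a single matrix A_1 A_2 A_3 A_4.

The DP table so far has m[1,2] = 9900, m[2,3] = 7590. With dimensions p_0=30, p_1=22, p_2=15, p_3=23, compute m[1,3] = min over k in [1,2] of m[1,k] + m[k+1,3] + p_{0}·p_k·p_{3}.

m[1,3] = min over k∈[1,2] of m[1,k]+m[k+1,3]+p_{0}·p_k·p_{3}.
k=1: 0 + 7590 + 30·22·23 = 22770; k=2: 9900 + 0 + 30·15·23 = 20250.
Minimum: 20250 at k=2.

20250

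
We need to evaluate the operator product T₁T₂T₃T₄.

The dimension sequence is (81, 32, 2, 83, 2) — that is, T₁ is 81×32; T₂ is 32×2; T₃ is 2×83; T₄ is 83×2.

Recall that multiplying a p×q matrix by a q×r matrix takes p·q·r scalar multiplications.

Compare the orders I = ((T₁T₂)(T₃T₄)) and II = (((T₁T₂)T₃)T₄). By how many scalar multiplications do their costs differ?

26236

Order I = ((T₁T₂)(T₃T₄)): (T₁T₂): 81×32 by 32×2 → 81×2, cost 81·32·2 = 5184; (T₃T₄): 2×83 by 83×2 → 2×2, cost 2·83·2 = 332; ((T₁T₂)(T₃T₄)): 81×2 by 2×2 → 81×2, cost 81·2·2 = 324; cumulative 5840. Total 5840.
Order II = (((T₁T₂)T₃)T₄): (T₁T₂): 81×32 by 32×2 → 81×2, cost 81·32·2 = 5184; ((T₁T₂)T₃): 81×2 by 2×83 → 81×83, cost 81·2·83 = 13446; cumulative 18630; (((T₁T₂)T₃)T₄): 81×83 by 83×2 → 81×2, cost 81·83·2 = 13446; cumulative 32076. Total 32076.
Difference: |5840 − 32076| = 26236.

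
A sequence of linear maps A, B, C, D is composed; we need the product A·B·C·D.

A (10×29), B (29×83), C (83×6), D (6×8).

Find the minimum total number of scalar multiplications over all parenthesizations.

Adjacent pairs: AB = 10·29·83 = 24070; BC = 29·83·6 = 14442; CD = 83·6·8 = 3984.
Length 3: A..C: k=1: 0+14442+10·29·6=16182; k=2: 24070+0+10·83·6=29050 → min 16182 | B..D: k=2: 0+3984+29·83·8=23240; k=3: 14442+0+29·6·8=15834 → min 15834.
Length 4: A..D: k=1: 0+15834+10·29·8=18154; k=2: 24070+3984+10·83·8=34694; k=3: 16182+0+10·6·8=16662 → min 16662.
Optimal order: ((A·(B·C))·D) with cost 16662.

16662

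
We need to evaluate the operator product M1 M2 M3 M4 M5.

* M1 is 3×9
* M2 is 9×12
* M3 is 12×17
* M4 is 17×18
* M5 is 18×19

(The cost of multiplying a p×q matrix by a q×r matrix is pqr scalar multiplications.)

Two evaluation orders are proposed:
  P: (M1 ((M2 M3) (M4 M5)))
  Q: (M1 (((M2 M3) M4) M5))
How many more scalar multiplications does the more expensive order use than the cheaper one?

2889

Order P = (M1 ((M2 M3) (M4 M5))): (M2 M3): 9×12 by 12×17 → 9×17, cost 9·12·17 = 1836; (M4 M5): 17×18 by 18×19 → 17×19, cost 17·18·19 = 5814; ((M2 M3) (M4 M5)): 9×17 by 17×19 → 9×19, cost 9·17·19 = 2907; cumulative 10557; (M1 ((M2 M3) (M4 M5))): 3×9 by 9×19 → 3×19, cost 3·9·19 = 513; cumulative 11070. Total 11070.
Order Q = (M1 (((M2 M3) M4) M5)): (M2 M3): 9×12 by 12×17 → 9×17, cost 9·12·17 = 1836; ((M2 M3) M4): 9×17 by 17×18 → 9×18, cost 9·17·18 = 2754; cumulative 4590; (((M2 M3) M4) M5): 9×18 by 18×19 → 9×19, cost 9·18·19 = 3078; cumulative 7668; (M1 (((M2 M3) M4) M5)): 3×9 by 9×19 → 3×19, cost 3·9·19 = 513; cumulative 8181. Total 8181.
Difference: |11070 − 8181| = 2889.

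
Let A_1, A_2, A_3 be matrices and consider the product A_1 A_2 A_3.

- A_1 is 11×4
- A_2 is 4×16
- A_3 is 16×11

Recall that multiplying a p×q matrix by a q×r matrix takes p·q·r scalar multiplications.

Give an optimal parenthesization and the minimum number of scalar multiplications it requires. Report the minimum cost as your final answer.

1188

(A_1 (A_2 A_3)): cost 1188.
((A_1 A_2) A_3): cost 2640.
Optimal: (A_1 (A_2 A_3)) with cost 1188.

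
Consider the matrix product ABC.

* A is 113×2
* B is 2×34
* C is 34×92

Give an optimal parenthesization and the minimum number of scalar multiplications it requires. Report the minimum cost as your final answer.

27048

(A(BC)): cost 27048.
((AB)C): cost 361148.
Optimal: (A(BC)) with cost 27048.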